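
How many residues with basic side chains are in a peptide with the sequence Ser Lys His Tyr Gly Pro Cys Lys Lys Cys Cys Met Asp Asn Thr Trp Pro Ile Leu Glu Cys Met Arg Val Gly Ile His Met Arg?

The basic amino acids are Lys (K), Arg (R), and His (H).
Matching residues: Lys2, His3, Lys8, Lys9, Arg23, His27, Arg29.

7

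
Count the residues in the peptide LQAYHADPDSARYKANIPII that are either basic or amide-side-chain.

5

Basic: H, K, R. Amide-side-chain: N, Q.
Basic residues here: H5, R12, K14 (3).
Amide-side-chain residues here: Q2, N16 (2).
The two groups share no amino acid, so total = 3 + 2 = 5.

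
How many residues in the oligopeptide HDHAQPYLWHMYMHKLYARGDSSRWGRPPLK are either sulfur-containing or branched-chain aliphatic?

5

Sulfur-containing: C, M. Branched-chain aliphatic: I, L, V.
Sulfur-containing residues here: M11, M13 (2).
Branched-chain aliphatic residues here: L8, L16, L30 (3).
The two groups share no amino acid, so total = 2 + 3 = 5.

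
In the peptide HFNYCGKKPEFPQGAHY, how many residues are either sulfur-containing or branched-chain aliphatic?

1

Sulfur-containing: C, M. Branched-chain aliphatic: I, L, V.
Sulfur-containing residues here: C5 (1).
Branched-chain aliphatic residues here: none (0).
The two groups share no amino acid, so total = 1 + 0 = 1.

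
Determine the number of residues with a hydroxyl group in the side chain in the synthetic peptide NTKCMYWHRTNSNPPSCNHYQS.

S, T, and Y are the three residues with a side-chain hydroxyl.
Matching residues: T2, Y6, T10, S12, S16, Y20, S22.

7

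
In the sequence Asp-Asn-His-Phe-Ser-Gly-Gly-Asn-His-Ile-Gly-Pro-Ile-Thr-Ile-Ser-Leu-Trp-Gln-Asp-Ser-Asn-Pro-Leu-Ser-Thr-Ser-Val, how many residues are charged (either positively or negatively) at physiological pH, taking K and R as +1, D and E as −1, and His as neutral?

Charged side chains at pH ~7.4: K, R (positive); D, E (negative).
Matching residues: Asp1, Asp20.

2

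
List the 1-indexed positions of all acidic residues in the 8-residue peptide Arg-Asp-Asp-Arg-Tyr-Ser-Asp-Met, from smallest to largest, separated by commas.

2, 3, 7

Aspartate (D) and glutamate (E) have carboxylic-acid side chains and are the acidic amino acids.
Matching residues: Asp2, Asp3, Asp7.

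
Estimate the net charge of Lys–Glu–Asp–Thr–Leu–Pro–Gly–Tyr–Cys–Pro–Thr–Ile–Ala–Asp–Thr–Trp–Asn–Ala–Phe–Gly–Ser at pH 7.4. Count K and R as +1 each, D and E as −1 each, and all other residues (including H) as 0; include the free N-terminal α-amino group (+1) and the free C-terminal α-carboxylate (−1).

Positive (K, R): Lys1 → +1.
Negative (D, E): Glu2, Asp3, Asp14 → −3.
The N-terminus (+1) and C-terminus (−1) cancel.
Net charge = (+1) + (−3) = −2.

-2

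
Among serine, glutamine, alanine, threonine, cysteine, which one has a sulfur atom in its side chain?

Only Cys (C) and Met (M) have a sulfur atom in the side chain.
Of the listed options, only cysteine belongs to this group.

cysteine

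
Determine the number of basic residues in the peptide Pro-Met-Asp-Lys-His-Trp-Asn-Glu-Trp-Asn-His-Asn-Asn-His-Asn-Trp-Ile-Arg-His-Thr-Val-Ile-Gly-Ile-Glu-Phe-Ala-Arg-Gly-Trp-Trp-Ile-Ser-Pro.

K, R, and H are the three residues with basic side chains (ε-amine, guanidinium, and imidazole respectively).
Matching residues: Lys4, His5, His11, His14, Arg18, His19, Arg28.

7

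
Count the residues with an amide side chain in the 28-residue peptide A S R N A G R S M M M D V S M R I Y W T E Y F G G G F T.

1

The amide-side-chain residues are Asn (N) and Gln (Q).
Matching residues: N4.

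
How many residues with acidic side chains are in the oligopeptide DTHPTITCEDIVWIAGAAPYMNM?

Only D (aspartate) and E (glutamate) carry a side-chain carboxylic acid.
Matching residues: D1, E9, D10.

3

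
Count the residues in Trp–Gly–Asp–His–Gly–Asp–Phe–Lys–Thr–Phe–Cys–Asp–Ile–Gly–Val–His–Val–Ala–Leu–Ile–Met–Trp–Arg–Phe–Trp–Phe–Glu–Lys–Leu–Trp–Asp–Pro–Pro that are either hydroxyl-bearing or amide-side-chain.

Hydroxyl-bearing: S, T, Y. Amide-side-chain: N, Q.
Hydroxyl-bearing residues here: Thr9 (1).
Amide-side-chain residues here: none (0).
The two groups share no amino acid, so total = 1 + 0 = 1.

1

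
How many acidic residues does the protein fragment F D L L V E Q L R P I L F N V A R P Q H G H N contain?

2

Aspartate (D) and glutamate (E) have carboxylic-acid side chains and are the acidic amino acids.
Matching residues: D2, E6.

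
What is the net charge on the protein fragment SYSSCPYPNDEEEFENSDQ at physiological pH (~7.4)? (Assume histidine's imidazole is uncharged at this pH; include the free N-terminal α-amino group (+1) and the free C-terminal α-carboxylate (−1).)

-6

Near pH 7.4, K and R contribute +1 each, D and E contribute −1 each, and every other side chain (His included, as stated) is uncharged.
Positive (K, R): none → +0.
Negative (D, E): D10, E11, E12, E13, E15, D18 → −6.
The N-terminus (+1) and C-terminus (−1) cancel.
Net charge = (+0) + (−6) = −6.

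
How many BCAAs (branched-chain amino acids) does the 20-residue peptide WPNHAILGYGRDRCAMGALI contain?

Valine (V), leucine (L), and isoleucine (I) are the branched-chain amino acids.
Matching residues: I6, L7, L19, I20.

4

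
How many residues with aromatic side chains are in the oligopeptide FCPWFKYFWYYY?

The aromatic amino acids are Phe (F, benzyl), Trp (W, indole), and Tyr (Y, phenol).
Matching residues: F1, W4, F5, Y7, F8, W9, Y10, Y11, Y12.

9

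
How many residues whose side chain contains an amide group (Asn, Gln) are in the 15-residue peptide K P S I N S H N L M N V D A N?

4

Matching residues: N5, N8, N11, N15.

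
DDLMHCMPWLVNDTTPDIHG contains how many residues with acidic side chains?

The acidic residues are Asp (D) and Glu (E), whose side chains end in a carboxylate group.
Matching residues: D1, D2, D13, D17.

4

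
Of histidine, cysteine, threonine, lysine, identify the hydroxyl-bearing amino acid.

threonine

S, T, and Y are the three residues with a side-chain hydroxyl.
Of the listed options, only threonine belongs to this group.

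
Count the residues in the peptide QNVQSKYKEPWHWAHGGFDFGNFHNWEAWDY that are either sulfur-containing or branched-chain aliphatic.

1

Sulfur-containing: C, M. Branched-chain aliphatic: I, L, V.
Sulfur-containing residues here: none (0).
Branched-chain aliphatic residues here: V3 (1).
The two groups share no amino acid, so total = 0 + 1 = 1.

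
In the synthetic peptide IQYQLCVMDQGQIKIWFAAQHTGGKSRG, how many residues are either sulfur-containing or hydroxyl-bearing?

Sulfur-containing: C, M. Hydroxyl-bearing: S, T, Y.
Sulfur-containing residues here: C6, M8 (2).
Hydroxyl-bearing residues here: Y3, T22, S26 (3).
The two groups share no amino acid, so total = 2 + 3 = 5.

5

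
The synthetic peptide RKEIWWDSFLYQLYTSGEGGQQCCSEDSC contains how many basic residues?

K, R, and H are the three residues with basic side chains (ε-amine, guanidinium, and imidazole respectively).
Matching residues: R1, K2.

2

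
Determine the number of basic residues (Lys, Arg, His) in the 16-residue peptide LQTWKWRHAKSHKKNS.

7

Matching residues: K5, R7, H8, K10, H12, K13, K14.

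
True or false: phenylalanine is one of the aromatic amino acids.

Phenylalanine (F), tryptophan (W), and tyrosine (Y) have aromatic ring side chains.
Phenylalanine is in this group.

True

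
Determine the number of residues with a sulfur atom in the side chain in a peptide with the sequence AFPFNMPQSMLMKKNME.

The sulfur-bearing residues are cysteine (–SH) and methionine (–S–CH₃).
Matching residues: M6, M10, M12, M16.

4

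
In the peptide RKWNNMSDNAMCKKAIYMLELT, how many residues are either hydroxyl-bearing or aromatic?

Hydroxyl-bearing: S, T, Y. Aromatic: F, W, Y.
Hydroxyl-bearing residues here: S7, Y17, T22 (3).
Aromatic residues here: W3, Y17 (2).
Y is in both groups, so the 1 Y residue must not be double-counted.
Total = 3 + 2 − 1 = 4.

4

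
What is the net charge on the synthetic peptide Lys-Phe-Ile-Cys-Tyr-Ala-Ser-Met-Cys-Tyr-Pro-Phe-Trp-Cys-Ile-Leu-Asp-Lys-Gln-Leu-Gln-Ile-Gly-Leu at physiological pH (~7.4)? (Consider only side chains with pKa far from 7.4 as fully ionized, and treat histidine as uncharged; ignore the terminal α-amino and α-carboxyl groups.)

+1

The side chains ionized at physiological pH are Lys/Arg (+1) and Asp/Glu (−1); with His treated as neutral, nothing else contributes.
Positive (K, R): Lys1, Lys18 → +2.
Negative (D, E): Asp17 → −1.
Net charge = (+2) + (−1) = +1.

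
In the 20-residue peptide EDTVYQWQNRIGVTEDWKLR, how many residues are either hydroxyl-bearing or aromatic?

Hydroxyl-bearing: S, T, Y. Aromatic: F, W, Y.
Hydroxyl-bearing residues here: T3, Y5, T14 (3).
Aromatic residues here: Y5, W7, W17 (3).
Y is in both groups, so the 1 Y residue must not be double-counted.
Total = 3 + 3 − 1 = 5.

5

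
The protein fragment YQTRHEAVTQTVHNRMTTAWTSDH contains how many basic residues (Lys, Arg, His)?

5

Matching residues: R4, H5, H13, R15, H24.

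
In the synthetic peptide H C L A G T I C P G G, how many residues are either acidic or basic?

Acidic: D, E. Basic: H, K, R.
Acidic residues here: none (0).
Basic residues here: H1 (1).
The two groups share no amino acid, so total = 0 + 1 = 1.

1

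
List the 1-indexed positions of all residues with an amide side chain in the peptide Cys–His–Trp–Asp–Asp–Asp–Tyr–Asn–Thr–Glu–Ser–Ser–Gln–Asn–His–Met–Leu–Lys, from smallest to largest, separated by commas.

Asparagine (N) and glutamine (Q) have uncharged amide side chains.
Matching residues: Asn8, Gln13, Asn14.

8, 13, 14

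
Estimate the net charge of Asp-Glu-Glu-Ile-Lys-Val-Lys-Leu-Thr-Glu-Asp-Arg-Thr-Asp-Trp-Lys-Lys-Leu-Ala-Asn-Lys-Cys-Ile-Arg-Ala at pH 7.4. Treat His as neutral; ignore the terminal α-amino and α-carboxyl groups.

Near pH 7.4, K and R contribute +1 each, D and E contribute −1 each, and every other side chain (His included, as stated) is uncharged.
Positive (K, R): Lys5, Lys7, Arg12, Lys16, Lys17, Lys21, Arg24 → +7.
Negative (D, E): Asp1, Glu2, Glu3, Glu10, Asp11, Asp14 → −6.
Net charge = (+7) + (−6) = +1.

+1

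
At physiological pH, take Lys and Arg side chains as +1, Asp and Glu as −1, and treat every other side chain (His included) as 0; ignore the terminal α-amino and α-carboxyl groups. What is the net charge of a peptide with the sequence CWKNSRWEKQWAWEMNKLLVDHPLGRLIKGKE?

+3

Positive (K, R): K3, R6, K9, K17, R26, K29, K31 → +7.
Negative (D, E): E8, E14, D21, E32 → −4.
Net charge = (+7) + (−4) = +3.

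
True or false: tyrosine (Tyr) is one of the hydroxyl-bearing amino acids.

The –OH-bearing residues are Ser, Thr (aliphatic alcohols), and Tyr (phenol).
Tyrosine is in this group.

True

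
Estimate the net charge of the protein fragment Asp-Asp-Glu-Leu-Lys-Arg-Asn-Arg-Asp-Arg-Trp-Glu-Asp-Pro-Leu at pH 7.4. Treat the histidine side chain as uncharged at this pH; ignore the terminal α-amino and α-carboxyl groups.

Near pH 7.4, K and R contribute +1 each, D and E contribute −1 each, and every other side chain (His included, as stated) is uncharged.
Positive (K, R): Lys5, Arg6, Arg8, Arg10 → +4.
Negative (D, E): Asp1, Asp2, Glu3, Asp9, Glu12, Asp13 → −6.
Net charge = (+4) + (−6) = −2.

-2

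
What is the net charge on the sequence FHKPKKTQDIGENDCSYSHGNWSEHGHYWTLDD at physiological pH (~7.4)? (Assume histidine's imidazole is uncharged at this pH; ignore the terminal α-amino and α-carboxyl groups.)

-3

At pH ~7.4 the Lys and Arg side chains are protonated (+1), the Asp and Glu side chains are deprotonated (−1), and with His taken as neutral all other side chains carry no charge.
Positive (K, R): K3, K5, K6 → +3.
Negative (D, E): D9, E12, D14, E24, D32, D33 → −6.
Net charge = (+3) + (−6) = −3.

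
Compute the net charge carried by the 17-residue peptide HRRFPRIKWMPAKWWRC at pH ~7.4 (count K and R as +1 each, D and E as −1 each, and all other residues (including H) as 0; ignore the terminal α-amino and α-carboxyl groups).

Positive (K, R): R2, R3, R6, K8, K13, R16 → +6.
Negative (D, E): none → −0.
Net charge = (+6) + (−0) = +6.

+6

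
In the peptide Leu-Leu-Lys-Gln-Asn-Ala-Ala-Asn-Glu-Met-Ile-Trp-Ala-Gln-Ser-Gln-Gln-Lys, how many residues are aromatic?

The aromatic amino acids are Phe (F, benzyl), Trp (W, indole), and Tyr (Y, phenol).
Matching residues: Trp12.

1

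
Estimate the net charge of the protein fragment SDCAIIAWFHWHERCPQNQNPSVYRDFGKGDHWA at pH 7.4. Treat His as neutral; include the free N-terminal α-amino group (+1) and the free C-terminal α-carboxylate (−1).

Near pH 7.4, K and R contribute +1 each, D and E contribute −1 each, and every other side chain (His included, as stated) is uncharged.
Positive (K, R): R14, R25, K29 → +3.
Negative (D, E): D2, E13, D26, D31 → −4.
The N-terminus (+1) and C-terminus (−1) cancel.
Net charge = (+3) + (−4) = −1.

-1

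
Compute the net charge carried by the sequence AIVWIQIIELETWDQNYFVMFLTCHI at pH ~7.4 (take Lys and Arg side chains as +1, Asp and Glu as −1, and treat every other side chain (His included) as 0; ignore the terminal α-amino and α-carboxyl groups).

-3

Positive (K, R): none → +0.
Negative (D, E): E9, E11, D14 → −3.
Net charge = (+0) + (−3) = −3.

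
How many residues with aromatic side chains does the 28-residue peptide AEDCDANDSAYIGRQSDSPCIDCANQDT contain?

1

Phenylalanine (F), tryptophan (W), and tyrosine (Y) have aromatic ring side chains.
Matching residues: Y11.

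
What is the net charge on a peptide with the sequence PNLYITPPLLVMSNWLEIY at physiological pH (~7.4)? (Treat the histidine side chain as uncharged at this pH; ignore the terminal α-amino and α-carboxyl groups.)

-1

Near pH 7.4, K and R contribute +1 each, D and E contribute −1 each, and every other side chain (His included, as stated) is uncharged.
Positive (K, R): none → +0.
Negative (D, E): E17 → −1.
Net charge = (+0) + (−1) = −1.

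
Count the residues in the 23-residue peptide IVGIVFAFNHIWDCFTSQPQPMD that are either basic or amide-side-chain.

Basic: H, K, R. Amide-side-chain: N, Q.
Basic residues here: H10 (1).
Amide-side-chain residues here: N9, Q18, Q20 (3).
The two groups share no amino acid, so total = 1 + 3 = 4.

4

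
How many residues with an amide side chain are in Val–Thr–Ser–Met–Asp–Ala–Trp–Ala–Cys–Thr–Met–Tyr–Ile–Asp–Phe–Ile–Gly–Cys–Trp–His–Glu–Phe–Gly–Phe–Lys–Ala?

Asparagine (N) and glutamine (Q) have uncharged amide side chains.
None of the 26 residues belong to this group.

0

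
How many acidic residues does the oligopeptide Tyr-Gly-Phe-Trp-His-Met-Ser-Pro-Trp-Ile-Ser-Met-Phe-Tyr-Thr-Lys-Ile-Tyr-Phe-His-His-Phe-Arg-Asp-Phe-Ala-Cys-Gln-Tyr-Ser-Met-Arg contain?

1

Aspartate (D) and glutamate (E) have carboxylic-acid side chains and are the acidic amino acids.
Matching residues: Asp24.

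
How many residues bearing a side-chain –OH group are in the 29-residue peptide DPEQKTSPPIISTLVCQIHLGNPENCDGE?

S, T, and Y are the three residues with a side-chain hydroxyl.
Matching residues: T6, S7, S12, T13.

4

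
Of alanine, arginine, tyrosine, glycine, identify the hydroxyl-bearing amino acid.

S, T, and Y are the three residues with a side-chain hydroxyl.
Of the listed options, only tyrosine belongs to this group.

tyrosine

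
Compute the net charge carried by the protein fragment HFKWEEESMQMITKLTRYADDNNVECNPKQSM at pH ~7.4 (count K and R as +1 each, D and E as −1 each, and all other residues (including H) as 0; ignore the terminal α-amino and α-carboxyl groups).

-2

Positive (K, R): K3, K14, R17, K29 → +4.
Negative (D, E): E5, E6, E7, D20, D21, E25 → −6.
Net charge = (+4) + (−6) = −2.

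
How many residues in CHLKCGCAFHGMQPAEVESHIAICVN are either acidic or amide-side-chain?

4

Acidic: D, E. Amide-side-chain: N, Q.
Acidic residues here: E16, E18 (2).
Amide-side-chain residues here: Q13, N26 (2).
The two groups share no amino acid, so total = 2 + 2 = 4.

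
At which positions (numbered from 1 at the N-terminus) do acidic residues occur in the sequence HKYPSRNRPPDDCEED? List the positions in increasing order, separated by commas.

11, 12, 14, 15, 16

Aspartate (D) and glutamate (E) have carboxylic-acid side chains and are the acidic amino acids.
Matching residues: D11, D12, E14, E15, D16.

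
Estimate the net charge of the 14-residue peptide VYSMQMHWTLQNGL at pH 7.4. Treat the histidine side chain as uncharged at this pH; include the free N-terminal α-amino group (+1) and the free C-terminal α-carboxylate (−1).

The side chains ionized at physiological pH are Lys/Arg (+1) and Asp/Glu (−1); with His treated as neutral, nothing else contributes.
Positive (K, R): none → +0.
Negative (D, E): none → −0.
The N-terminus (+1) and C-terminus (−1) cancel.
Net charge = (+0) + (−0) = 0.

0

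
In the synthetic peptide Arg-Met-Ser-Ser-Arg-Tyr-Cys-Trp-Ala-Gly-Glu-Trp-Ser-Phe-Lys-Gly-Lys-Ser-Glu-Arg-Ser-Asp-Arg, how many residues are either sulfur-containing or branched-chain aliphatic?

Sulfur-containing: C, M. Branched-chain aliphatic: I, L, V.
Sulfur-containing residues here: Met2, Cys7 (2).
Branched-chain aliphatic residues here: none (0).
The two groups share no amino acid, so total = 2 + 0 = 2.

2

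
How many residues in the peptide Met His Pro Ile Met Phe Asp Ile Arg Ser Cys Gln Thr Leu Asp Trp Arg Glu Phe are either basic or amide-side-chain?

4

Basic: H, K, R. Amide-side-chain: N, Q.
Basic residues here: His2, Arg9, Arg17 (3).
Amide-side-chain residues here: Gln12 (1).
The two groups share no amino acid, so total = 3 + 1 = 4.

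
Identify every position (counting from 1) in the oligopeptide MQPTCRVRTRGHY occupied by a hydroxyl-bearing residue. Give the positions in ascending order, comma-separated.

S, T, and Y are the three residues with a side-chain hydroxyl.
Matching residues: T4, T9, Y13.

4, 9, 13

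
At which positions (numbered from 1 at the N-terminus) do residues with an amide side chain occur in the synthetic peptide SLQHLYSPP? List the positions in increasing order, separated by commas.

Only N (asparagine) and Q (glutamine) carry a side-chain carboxamide.
Matching residues: Q3.

3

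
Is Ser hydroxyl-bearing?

Yes

The –OH-bearing residues are Ser, Thr (aliphatic alcohols), and Tyr (phenol).
Serine is in this group.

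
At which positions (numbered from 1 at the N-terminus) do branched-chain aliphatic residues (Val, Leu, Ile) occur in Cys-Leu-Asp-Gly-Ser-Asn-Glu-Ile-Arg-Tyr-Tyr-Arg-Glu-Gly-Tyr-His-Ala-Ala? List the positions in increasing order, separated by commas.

Matching residues: Leu2, Ile8.

2, 8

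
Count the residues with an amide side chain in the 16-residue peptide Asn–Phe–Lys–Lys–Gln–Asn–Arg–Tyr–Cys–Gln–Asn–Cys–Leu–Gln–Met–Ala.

6

Asparagine (N) and glutamine (Q) have uncharged amide side chains.
Matching residues: Asn1, Gln5, Asn6, Gln10, Asn11, Gln14.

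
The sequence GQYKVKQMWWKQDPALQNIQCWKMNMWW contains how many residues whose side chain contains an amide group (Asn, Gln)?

7

Matching residues: Q2, Q7, Q12, Q17, N18, Q20, N25.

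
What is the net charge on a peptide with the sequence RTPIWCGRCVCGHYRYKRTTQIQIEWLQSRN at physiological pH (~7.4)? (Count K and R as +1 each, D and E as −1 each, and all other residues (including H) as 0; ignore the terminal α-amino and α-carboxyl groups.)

+5

Positive (K, R): R1, R8, R15, K17, R18, R30 → +6.
Negative (D, E): E25 → −1.
Net charge = (+6) + (−1) = +5.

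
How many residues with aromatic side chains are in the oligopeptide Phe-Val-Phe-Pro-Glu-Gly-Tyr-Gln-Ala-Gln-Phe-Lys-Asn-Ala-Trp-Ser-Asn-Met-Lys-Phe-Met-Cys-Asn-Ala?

Phenylalanine (F), tryptophan (W), and tyrosine (Y) have aromatic ring side chains.
Matching residues: Phe1, Phe3, Tyr7, Phe11, Trp15, Phe20.

6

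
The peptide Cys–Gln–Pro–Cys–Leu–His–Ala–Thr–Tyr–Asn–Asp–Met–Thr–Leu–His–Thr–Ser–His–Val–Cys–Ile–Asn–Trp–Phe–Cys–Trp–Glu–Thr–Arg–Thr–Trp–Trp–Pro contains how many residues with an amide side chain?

3

The amide-side-chain residues are Asn (N) and Gln (Q).
Matching residues: Gln2, Asn10, Asn22.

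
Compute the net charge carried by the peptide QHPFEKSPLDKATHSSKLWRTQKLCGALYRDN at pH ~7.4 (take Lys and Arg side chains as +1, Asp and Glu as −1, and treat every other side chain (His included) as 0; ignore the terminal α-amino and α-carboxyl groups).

+3

Positive (K, R): K6, K11, K17, R20, K23, R30 → +6.
Negative (D, E): E5, D10, D31 → −3.
Net charge = (+6) + (−3) = +3.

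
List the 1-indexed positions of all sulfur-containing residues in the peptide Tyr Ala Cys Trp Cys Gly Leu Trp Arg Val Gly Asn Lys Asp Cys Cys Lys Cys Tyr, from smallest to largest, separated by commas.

3, 5, 15, 16, 18

Cysteine (C, thiol) and methionine (M, thioether) are the two sulfur-containing amino acids.
Matching residues: Cys3, Cys5, Cys15, Cys16, Cys18.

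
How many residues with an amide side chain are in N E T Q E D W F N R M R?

Only N (asparagine) and Q (glutamine) carry a side-chain carboxamide.
Matching residues: N1, Q4, N9.

3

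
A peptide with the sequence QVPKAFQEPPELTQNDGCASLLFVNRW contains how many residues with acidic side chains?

The acidic residues are Asp (D) and Glu (E), whose side chains end in a carboxylate group.
Matching residues: E8, E11, D16.

3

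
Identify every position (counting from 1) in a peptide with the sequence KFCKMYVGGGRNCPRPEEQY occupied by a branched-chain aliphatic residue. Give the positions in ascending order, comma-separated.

7

V, L, and I make up the branched-chain aliphatic group.
Matching residues: V7.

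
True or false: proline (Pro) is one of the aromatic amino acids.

The aromatic amino acids are Phe (F, benzyl), Trp (W, indole), and Tyr (Y, phenol).
Proline is not in this group.

False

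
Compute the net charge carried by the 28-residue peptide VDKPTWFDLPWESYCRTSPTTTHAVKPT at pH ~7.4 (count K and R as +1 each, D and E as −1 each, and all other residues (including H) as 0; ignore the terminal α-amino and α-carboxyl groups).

0

Positive (K, R): K3, R16, K26 → +3.
Negative (D, E): D2, D8, E12 → −3.
Net charge = (+3) + (−3) = 0.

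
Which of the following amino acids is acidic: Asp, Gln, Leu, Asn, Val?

Asp

Only D (aspartate) and E (glutamate) carry a side-chain carboxylic acid.
Of the listed options, only Asp belongs to this group.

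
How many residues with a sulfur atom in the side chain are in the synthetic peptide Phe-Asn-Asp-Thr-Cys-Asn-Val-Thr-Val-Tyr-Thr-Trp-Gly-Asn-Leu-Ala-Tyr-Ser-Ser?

1

The sulfur-bearing residues are cysteine (–SH) and methionine (–S–CH₃).
Matching residues: Cys5.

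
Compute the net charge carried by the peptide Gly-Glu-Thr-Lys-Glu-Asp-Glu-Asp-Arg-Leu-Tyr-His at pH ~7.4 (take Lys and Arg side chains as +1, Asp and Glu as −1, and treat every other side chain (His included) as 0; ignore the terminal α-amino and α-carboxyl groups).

-3

Positive (K, R): Lys4, Arg9 → +2.
Negative (D, E): Glu2, Glu5, Asp6, Glu7, Asp8 → −5.
Net charge = (+2) + (−5) = −3.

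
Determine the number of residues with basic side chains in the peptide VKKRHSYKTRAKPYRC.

The basic amino acids are Lys (K), Arg (R), and His (H).
Matching residues: K2, K3, R4, H5, K8, R10, K12, R15.

8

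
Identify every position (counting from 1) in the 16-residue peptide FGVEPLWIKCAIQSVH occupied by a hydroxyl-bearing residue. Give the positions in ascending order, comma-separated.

Serine (S), threonine (T), and tyrosine (Y) each carry a hydroxyl group on the side chain.
Matching residues: S14.

14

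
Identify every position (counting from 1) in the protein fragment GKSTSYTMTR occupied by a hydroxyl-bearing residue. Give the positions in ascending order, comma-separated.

3, 4, 5, 6, 7, 9

Serine (S), threonine (T), and tyrosine (Y) each carry a hydroxyl group on the side chain.
Matching residues: S3, T4, S5, Y6, T7, T9.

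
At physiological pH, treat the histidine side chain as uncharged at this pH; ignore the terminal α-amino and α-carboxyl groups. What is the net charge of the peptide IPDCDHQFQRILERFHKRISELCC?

0

At pH ~7.4 the Lys and Arg side chains are protonated (+1), the Asp and Glu side chains are deprotonated (−1), and with His taken as neutral all other side chains carry no charge.
Positive (K, R): R10, R14, K17, R18 → +4.
Negative (D, E): D3, D5, E13, E21 → −4.
Net charge = (+4) + (−4) = 0.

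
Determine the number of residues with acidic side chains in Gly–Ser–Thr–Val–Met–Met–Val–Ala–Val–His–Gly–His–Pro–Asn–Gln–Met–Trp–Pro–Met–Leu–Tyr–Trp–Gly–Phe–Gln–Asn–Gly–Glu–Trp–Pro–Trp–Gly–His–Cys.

Aspartate (D) and glutamate (E) have carboxylic-acid side chains and are the acidic amino acids.
Matching residues: Glu28.

1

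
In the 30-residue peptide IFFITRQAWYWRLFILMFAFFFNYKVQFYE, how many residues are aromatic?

13

Phenylalanine (F), tryptophan (W), and tyrosine (Y) have aromatic ring side chains.
Matching residues: F2, F3, W9, Y10, W11, F14, F18, F20, F21, F22, Y24, F28, Y29.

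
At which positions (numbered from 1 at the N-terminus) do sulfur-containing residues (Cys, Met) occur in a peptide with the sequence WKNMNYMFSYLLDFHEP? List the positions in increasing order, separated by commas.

Matching residues: M4, M7.

4, 7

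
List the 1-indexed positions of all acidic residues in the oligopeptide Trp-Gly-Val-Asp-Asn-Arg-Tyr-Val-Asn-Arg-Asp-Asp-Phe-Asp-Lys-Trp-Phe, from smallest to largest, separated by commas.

The acidic residues are Asp (D) and Glu (E), whose side chains end in a carboxylate group.
Matching residues: Asp4, Asp11, Asp12, Asp14.

4, 11, 12, 14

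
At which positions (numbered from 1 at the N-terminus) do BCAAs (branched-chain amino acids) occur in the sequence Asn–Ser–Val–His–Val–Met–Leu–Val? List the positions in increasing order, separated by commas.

3, 5, 7, 8

The BCAAs are Val, Leu, and Ile — aliphatic side chains with a branch point.
Matching residues: Val3, Val5, Leu7, Val8.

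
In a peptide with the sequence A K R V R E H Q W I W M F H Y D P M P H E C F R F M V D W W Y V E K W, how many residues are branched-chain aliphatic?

4

Valine (V), leucine (L), and isoleucine (I) are the branched-chain amino acids.
Matching residues: V4, I10, V27, V32.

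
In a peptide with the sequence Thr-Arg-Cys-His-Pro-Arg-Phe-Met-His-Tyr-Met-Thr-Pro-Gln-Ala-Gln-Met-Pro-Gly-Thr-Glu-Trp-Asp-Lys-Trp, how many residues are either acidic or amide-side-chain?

4

Acidic: D, E. Amide-side-chain: N, Q.
Acidic residues here: Glu21, Asp23 (2).
Amide-side-chain residues here: Gln14, Gln16 (2).
The two groups share no amino acid, so total = 2 + 2 = 4.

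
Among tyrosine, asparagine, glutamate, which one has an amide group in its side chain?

asparagine

Asparagine (N) and glutamine (Q) have uncharged amide side chains.
Of the listed options, only asparagine belongs to this group.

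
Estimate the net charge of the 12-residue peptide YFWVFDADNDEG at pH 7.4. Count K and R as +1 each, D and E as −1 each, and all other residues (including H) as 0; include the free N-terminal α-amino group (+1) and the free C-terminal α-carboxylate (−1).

Positive (K, R): none → +0.
Negative (D, E): D6, D8, D10, E11 → −4.
The N-terminus (+1) and C-terminus (−1) cancel.
Net charge = (+0) + (−4) = −4.

-4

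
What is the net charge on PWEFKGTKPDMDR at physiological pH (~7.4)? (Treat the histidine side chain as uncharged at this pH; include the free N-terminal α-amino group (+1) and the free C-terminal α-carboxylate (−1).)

0

Near pH 7.4, K and R contribute +1 each, D and E contribute −1 each, and every other side chain (His included, as stated) is uncharged.
Positive (K, R): K5, K8, R13 → +3.
Negative (D, E): E3, D10, D12 → −3.
The N-terminus (+1) and C-terminus (−1) cancel.
Net charge = (+3) + (−3) = 0.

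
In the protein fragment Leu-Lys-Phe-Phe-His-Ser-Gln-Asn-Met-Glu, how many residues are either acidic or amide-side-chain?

Acidic: D, E. Amide-side-chain: N, Q.
Acidic residues here: Glu10 (1).
Amide-side-chain residues here: Gln7, Asn8 (2).
The two groups share no amino acid, so total = 1 + 2 = 3.

3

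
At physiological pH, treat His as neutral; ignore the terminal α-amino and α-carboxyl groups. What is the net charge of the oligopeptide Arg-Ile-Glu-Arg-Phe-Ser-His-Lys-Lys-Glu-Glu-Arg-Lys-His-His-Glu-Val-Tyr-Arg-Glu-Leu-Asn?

+2

At pH ~7.4 the Lys and Arg side chains are protonated (+1), the Asp and Glu side chains are deprotonated (−1), and with His taken as neutral all other side chains carry no charge.
Positive (K, R): Arg1, Arg4, Lys8, Lys9, Arg12, Lys13, Arg19 → +7.
Negative (D, E): Glu3, Glu10, Glu11, Glu16, Glu20 → −5.
Net charge = (+7) + (−5) = +2.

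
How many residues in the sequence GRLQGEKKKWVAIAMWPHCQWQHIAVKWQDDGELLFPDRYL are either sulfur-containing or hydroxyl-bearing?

3

Sulfur-containing: C, M. Hydroxyl-bearing: S, T, Y.
Sulfur-containing residues here: M15, C19 (2).
Hydroxyl-bearing residues here: Y40 (1).
The two groups share no amino acid, so total = 2 + 1 = 3.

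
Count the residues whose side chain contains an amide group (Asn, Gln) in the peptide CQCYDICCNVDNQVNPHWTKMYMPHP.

Matching residues: Q2, N9, N12, Q13, N15.

5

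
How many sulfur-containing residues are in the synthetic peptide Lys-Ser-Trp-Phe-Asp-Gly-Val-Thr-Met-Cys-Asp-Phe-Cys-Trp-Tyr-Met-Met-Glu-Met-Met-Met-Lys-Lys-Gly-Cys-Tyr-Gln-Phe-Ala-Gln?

9

Only Cys (C) and Met (M) have a sulfur atom in the side chain.
Matching residues: Met9, Cys10, Cys13, Met16, Met17, Met19, Met20, Met21, Cys25.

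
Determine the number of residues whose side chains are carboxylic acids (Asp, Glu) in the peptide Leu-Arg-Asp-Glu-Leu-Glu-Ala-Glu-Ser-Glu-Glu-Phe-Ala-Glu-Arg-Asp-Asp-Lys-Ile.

Matching residues: Asp3, Glu4, Glu6, Glu8, Glu10, Glu11, Glu14, Asp16, Asp17.

9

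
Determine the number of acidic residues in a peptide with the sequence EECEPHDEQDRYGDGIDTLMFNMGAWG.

8

Aspartate (D) and glutamate (E) have carboxylic-acid side chains and are the acidic amino acids.
Matching residues: E1, E2, E4, D7, E8, D10, D14, D17.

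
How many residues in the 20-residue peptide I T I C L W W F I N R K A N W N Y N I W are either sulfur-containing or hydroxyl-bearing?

Sulfur-containing: C, M. Hydroxyl-bearing: S, T, Y.
Sulfur-containing residues here: C4 (1).
Hydroxyl-bearing residues here: T2, Y17 (2).
The two groups share no amino acid, so total = 1 + 2 = 3.

3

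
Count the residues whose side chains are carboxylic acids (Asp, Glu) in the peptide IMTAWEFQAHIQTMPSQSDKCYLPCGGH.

2

Matching residues: E6, D19.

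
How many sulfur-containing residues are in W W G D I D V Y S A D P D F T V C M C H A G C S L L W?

The sulfur-bearing residues are cysteine (–SH) and methionine (–S–CH₃).
Matching residues: C17, M18, C19, C23.

4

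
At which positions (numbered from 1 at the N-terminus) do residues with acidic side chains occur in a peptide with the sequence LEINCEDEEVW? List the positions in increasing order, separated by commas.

2, 6, 7, 8, 9

Only D (aspartate) and E (glutamate) carry a side-chain carboxylic acid.
Matching residues: E2, E6, D7, E8, E9.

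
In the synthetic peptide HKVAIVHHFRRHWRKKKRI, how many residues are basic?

Lysine (K), arginine (R), and histidine (H) have basic, nitrogen-containing side chains.
Matching residues: H1, K2, H7, H8, R10, R11, H12, R14, K15, K16, K17, R18.

12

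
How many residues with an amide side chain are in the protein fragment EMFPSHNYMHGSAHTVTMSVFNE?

2

The amide-side-chain residues are Asn (N) and Gln (Q).
Matching residues: N7, N22.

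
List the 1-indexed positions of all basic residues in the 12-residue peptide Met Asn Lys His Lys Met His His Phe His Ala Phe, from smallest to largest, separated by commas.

Lysine (K), arginine (R), and histidine (H) have basic, nitrogen-containing side chains.
Matching residues: Lys3, His4, Lys5, His7, His8, His10.

3, 4, 5, 7, 8, 10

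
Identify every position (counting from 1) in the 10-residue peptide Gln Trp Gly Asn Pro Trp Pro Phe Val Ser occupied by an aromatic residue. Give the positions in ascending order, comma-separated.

2, 6, 8

F, W, and Y each carry an aromatic ring on the side chain.
Matching residues: Trp2, Trp6, Phe8.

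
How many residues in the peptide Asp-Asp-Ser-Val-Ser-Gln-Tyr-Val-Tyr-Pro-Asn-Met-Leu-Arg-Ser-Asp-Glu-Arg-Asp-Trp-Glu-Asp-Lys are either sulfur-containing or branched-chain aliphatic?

4

Sulfur-containing: C, M. Branched-chain aliphatic: I, L, V.
Sulfur-containing residues here: Met12 (1).
Branched-chain aliphatic residues here: Val4, Val8, Leu13 (3).
The two groups share no amino acid, so total = 1 + 3 = 4.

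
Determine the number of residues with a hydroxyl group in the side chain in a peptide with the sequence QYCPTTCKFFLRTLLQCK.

S, T, and Y are the three residues with a side-chain hydroxyl.
Matching residues: Y2, T5, T6, T13.

4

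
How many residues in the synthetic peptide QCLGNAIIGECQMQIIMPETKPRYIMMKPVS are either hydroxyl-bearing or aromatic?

Hydroxyl-bearing: S, T, Y. Aromatic: F, W, Y.
Hydroxyl-bearing residues here: T20, Y24, S31 (3).
Aromatic residues here: Y24 (1).
Y is in both groups, so the 1 Y residue must not be double-counted.
Total = 3 + 1 − 1 = 3.

3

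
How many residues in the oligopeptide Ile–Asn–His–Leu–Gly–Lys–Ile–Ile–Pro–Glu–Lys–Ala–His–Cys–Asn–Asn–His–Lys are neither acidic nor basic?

Acidic: D, E. Basic: K, R, H. All other residues are neither.
Matching residues: Ile1, Asn2, Leu4, Gly5, Ile7, Ile8, Pro9, Ala12, Cys14, Asn15, Asn16.

11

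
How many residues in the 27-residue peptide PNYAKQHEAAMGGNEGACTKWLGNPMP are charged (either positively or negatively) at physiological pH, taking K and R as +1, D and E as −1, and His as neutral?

Charged side chains at pH ~7.4: K, R (positive); D, E (negative).
Matching residues: K5, E8, E15, K20.

4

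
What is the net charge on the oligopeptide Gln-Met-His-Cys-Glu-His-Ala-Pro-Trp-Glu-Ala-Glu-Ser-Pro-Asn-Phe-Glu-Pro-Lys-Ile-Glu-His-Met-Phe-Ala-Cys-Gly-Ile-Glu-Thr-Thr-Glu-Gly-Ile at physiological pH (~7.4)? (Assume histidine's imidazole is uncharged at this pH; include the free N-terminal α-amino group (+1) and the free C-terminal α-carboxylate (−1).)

Near pH 7.4, K and R contribute +1 each, D and E contribute −1 each, and every other side chain (His included, as stated) is uncharged.
Positive (K, R): Lys19 → +1.
Negative (D, E): Glu5, Glu10, Glu12, Glu17, Glu21, Glu29, Glu32 → −7.
The N-terminus (+1) and C-terminus (−1) cancel.
Net charge = (+1) + (−7) = −6.

-6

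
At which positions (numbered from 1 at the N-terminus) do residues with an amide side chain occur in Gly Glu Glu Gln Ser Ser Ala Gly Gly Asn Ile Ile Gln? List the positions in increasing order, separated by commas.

Asparagine (N) and glutamine (Q) have uncharged amide side chains.
Matching residues: Gln4, Asn10, Gln13.

4, 10, 13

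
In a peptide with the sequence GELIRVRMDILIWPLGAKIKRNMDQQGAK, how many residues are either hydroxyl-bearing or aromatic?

Hydroxyl-bearing: S, T, Y. Aromatic: F, W, Y.
Hydroxyl-bearing residues here: none (0).
Aromatic residues here: W13 (1).
(Y belongs to both groups, but none appear in this sequence.) Total = 0 + 1 = 1.

1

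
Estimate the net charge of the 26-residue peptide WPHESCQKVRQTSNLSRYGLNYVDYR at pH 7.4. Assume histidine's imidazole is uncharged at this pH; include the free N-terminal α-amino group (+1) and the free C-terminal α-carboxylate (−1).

+2

Near pH 7.4, K and R contribute +1 each, D and E contribute −1 each, and every other side chain (His included, as stated) is uncharged.
Positive (K, R): K8, R10, R17, R26 → +4.
Negative (D, E): E4, D24 → −2.
The N-terminus (+1) and C-terminus (−1) cancel.
Net charge = (+4) + (−2) = +2.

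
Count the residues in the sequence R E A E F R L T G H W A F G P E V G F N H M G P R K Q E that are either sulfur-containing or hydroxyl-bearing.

Sulfur-containing: C, M. Hydroxyl-bearing: S, T, Y.
Sulfur-containing residues here: M22 (1).
Hydroxyl-bearing residues here: T8 (1).
The two groups share no amino acid, so total = 1 + 1 = 2.

2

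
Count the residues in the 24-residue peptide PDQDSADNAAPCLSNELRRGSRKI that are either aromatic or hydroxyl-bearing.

Aromatic: F, W, Y. Hydroxyl-bearing: S, T, Y.
Aromatic residues here: none (0).
Hydroxyl-bearing residues here: S5, S14, S21 (3).
(Y belongs to both groups, but none appear in this sequence.) Total = 0 + 3 = 3.

3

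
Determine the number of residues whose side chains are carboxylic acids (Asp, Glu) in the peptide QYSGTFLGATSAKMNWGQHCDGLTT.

Matching residues: D21.

1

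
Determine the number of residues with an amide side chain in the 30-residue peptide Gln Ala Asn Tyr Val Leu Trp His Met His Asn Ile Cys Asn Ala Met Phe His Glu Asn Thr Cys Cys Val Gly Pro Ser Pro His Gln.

6

Only N (asparagine) and Q (glutamine) carry a side-chain carboxamide.
Matching residues: Gln1, Asn3, Asn11, Asn14, Asn20, Gln30.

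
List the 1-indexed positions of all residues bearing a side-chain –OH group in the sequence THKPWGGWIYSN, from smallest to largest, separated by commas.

The –OH-bearing residues are Ser, Thr (aliphatic alcohols), and Tyr (phenol).
Matching residues: T1, Y10, S11.

1, 10, 11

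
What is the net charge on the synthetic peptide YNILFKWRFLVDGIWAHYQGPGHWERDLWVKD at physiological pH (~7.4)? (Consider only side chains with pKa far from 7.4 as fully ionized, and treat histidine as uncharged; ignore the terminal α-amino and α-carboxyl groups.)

Near pH 7.4, K and R contribute +1 each, D and E contribute −1 each, and every other side chain (His included, as stated) is uncharged.
Positive (K, R): K6, R8, R26, K31 → +4.
Negative (D, E): D12, E25, D27, D32 → −4.
Net charge = (+4) + (−4) = 0.

0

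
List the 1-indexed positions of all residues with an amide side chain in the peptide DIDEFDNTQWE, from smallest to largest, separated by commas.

The amide-side-chain residues are Asn (N) and Gln (Q).
Matching residues: N7, Q9.

7, 9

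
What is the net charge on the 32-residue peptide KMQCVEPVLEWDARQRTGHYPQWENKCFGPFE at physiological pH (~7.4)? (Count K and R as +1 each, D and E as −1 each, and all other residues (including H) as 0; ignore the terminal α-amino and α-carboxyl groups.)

-1

Positive (K, R): K1, R14, R16, K26 → +4.
Negative (D, E): E6, E10, D12, E24, E32 → −5.
Net charge = (+4) + (−5) = −1.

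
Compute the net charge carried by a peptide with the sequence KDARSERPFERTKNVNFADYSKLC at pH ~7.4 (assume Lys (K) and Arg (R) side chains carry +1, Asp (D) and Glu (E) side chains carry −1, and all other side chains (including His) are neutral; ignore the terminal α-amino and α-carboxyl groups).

Positive (K, R): K1, R4, R7, R11, K13, K22 → +6.
Negative (D, E): D2, E6, E10, D19 → −4.
Net charge = (+6) + (−4) = +2.

+2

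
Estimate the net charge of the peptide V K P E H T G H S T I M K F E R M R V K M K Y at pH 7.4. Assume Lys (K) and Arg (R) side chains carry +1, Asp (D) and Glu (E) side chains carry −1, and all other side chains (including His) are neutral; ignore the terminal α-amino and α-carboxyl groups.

Positive (K, R): K2, K13, R16, R18, K20, K22 → +6.
Negative (D, E): E4, E15 → −2.
Net charge = (+6) + (−2) = +4.

+4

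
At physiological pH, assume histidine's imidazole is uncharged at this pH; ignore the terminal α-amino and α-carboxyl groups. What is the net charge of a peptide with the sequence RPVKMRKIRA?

+5

At pH ~7.4 the Lys and Arg side chains are protonated (+1), the Asp and Glu side chains are deprotonated (−1), and with His taken as neutral all other side chains carry no charge.
Positive (K, R): R1, K4, R6, K7, R9 → +5.
Negative (D, E): none → −0.
Net charge = (+5) + (−0) = +5.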